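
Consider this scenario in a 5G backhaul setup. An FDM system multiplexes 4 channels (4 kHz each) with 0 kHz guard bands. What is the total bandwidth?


Given: 4 channels, 4 kHz each, guard = 0 kHz
Channel bandwidth = 4 * 4 = 16 kHz
Guard bands = 3 gaps * 0 kHz = 0 kHz
Total = 16 + 0 = 16 kHz

16


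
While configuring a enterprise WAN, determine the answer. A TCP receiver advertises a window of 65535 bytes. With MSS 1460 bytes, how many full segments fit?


Given: RWND = 65535 bytes, MSS = 1460 bytes
Full segments = floor(RWND / MSS)
Full segments = floor(65535 / 1460)
Full segments = floor(44.887) = 44

44


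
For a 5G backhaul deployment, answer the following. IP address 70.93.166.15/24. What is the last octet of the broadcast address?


Given: IP = 70.93.166.15, prefix = /24
Host bits = 32 - 24 = 8
Network last octet = 15 AND mask = 0
Host part size = 2^8 - 1 = 255
Broadcast last octet = 0 OR 255 = 255

255


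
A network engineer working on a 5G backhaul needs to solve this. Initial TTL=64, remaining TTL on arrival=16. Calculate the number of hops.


Given: initial TTL = 64, received TTL = 16
Hops = initial TTL - received TTL
Hops = 64 - 16 = 48

48


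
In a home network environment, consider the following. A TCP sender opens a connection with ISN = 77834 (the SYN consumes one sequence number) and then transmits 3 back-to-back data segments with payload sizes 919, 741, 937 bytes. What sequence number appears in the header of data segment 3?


The SYN occupies sequence number ISN = 77834, so the first data byte is ISN + 1 = 77835.
SEQ of data segment i = (ISN + 1) + sum of payload sizes of segments 1..i-1.
Segment 1: SEQ = 77835, payload = 919 bytes
Segment 2: SEQ = 78754, payload = 741 bytes
Segment 3: SEQ = 79495, payload = 937 bytes
SEQ of segment 3 = 77835 + 919 + 741 = 79495

79495


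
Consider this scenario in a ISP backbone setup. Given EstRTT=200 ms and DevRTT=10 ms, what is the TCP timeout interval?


Given: EstRTT = 200 ms, DevRTT = 10 ms
Timeout = EstRTT + 4 * DevRTT
4 * DevRTT = 4 * 10 = 40
Timeout = 200 + 40 = 240 ms

240


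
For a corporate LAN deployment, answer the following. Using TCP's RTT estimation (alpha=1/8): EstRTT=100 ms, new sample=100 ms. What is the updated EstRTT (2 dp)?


Given: EstRTT = 100 ms, SampleRTT = 100 ms, alpha = 1/8
New EstRTT = (1 - alpha) * EstRTT + alpha * SampleRTT
(7/8) * 100 = 87.5
(1/8) * 100 = 12.5
New EstRTT = 87.5 + 12.5 = 100 ms -> 100.00 ms (2 dp)

100.00


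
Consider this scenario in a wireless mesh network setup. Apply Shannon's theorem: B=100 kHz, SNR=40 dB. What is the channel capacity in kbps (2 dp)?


Given: B = 100 kHz, SNR = 40 dB
SNR linear = 10^(40/10) = 10000
1 + SNR = 10001
log2(10001) = 13.2878566418
C = 100 * 1000 * 13.2878566418 = 1328785.6642 bps
C = 1328.785664 kbps -> 1328.79 kbps (2 dp)

1328.79


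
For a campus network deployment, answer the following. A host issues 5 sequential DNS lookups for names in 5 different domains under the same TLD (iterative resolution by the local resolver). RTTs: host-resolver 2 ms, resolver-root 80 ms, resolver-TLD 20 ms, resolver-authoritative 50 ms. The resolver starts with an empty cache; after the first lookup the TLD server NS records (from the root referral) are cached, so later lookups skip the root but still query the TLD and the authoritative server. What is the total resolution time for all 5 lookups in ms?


Lookup 1 (cold cache): local + root + TLD + auth = 2 + 80 + 20 + 50 = 152 ms
Lookups 2..5 (TLD NS cached -> skip root; new domain -> still ask TLD and auth): local + TLD + auth = 2 + 20 + 50 = 72 ms each
Remaining 4 lookups: 4 * 72 = 288 ms
Total = 152 + 288 = 440 ms

440


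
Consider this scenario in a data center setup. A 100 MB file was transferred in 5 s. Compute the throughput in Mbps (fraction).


Given: file = 100 MB, time = 5 s
File in Mb = 100 * 8 = 800 Mb
Throughput = 800 / 5 Mbps
Throughput = 160 Mbps

160


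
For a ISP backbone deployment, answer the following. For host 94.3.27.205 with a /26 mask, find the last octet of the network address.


Given: IP = 94.3.27.205, prefix = /26
Subnet mask = 255.255.255.192
Last octet of IP: 205
Last octet of mask: 192
Network last octet = 205 AND 192 = 192

192


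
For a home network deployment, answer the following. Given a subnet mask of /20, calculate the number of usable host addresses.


Given: subnet mask /20
Host bits = 32 - 20 = 12
Total addresses = 2^12 = 4096
Usable hosts = 4096 - 2 (network + broadcast) = 4094

4094


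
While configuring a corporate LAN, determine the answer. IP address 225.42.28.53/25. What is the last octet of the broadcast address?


Given: IP = 225.42.28.53, prefix = /25
Host bits = 32 - 25 = 7
Network last octet = 53 AND mask = 0
Host part size = 2^7 - 1 = 127
Broadcast last octet = 0 OR 127 = 127

127


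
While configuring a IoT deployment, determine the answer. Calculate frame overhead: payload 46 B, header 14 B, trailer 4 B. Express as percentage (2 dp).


Given: payload = 46 B, header = 14 B, trailer = 4 B
Overhead bytes = header + trailer = 14 + 4 = 18
Total frame = payload + overhead = 46 + 18 = 64
Overhead % = 18 / 64 * 100 = 28.1250% -> 28.13% (2 dp)

28.13


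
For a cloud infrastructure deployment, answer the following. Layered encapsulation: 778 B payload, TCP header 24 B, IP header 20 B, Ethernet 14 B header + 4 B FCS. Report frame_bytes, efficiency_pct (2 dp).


TCP segment = 778 + 24 = 802 B
IP packet = 802 + 20 = 822 B
Ethernet frame = 822 + 14 + 4 = 840 B
Efficiency = app / frame = 778 / 840 = 0.926190 = 92.6190% -> 92.62% (2 dp)

840, 92.62


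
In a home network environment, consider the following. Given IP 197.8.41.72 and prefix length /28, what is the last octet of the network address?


Given: IP = 197.8.41.72, prefix = /28
Subnet mask = 255.255.255.240
Last octet of IP: 72
Last octet of mask: 240
Network last octet = 72 AND 240 = 64

64


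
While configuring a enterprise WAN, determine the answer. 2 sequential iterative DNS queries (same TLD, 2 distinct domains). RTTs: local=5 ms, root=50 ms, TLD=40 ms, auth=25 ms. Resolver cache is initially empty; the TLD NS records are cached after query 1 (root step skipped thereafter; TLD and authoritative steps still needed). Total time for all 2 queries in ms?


Lookup 1 (cold cache): local + root + TLD + auth = 5 + 50 + 40 + 25 = 120 ms
Lookups 2..2 (TLD NS cached -> skip root; new domain -> still ask TLD and auth): local + TLD + auth = 5 + 40 + 25 = 70 ms each
Remaining 1 lookups: 1 * 70 = 70 ms
Total = 120 + 70 = 190 ms

190


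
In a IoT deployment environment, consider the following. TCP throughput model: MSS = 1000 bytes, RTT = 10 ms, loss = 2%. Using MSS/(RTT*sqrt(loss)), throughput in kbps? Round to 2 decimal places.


Given: MSS = 1000 bytes, RTT = 10 ms, loss = 2%
RTT in seconds = 10 / 1000 = 0.01
Loss rate = 2% = 0.02
sqrt(loss) = sqrt(0.02) = 0.141421356237
Throughput (bytes/s) = 1000 / (0.01 * 0.141421356237) = 707106.7812
Throughput (kbps) = 707106.7812 * 8 / 1000 = 5656.854249 -> 5656.85 kbps (2 dp)

5656.85


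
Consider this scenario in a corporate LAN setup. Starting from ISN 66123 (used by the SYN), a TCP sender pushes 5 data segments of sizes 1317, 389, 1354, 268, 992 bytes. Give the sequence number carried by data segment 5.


The SYN occupies sequence number ISN = 66123, so the first data byte is ISN + 1 = 66124.
SEQ of data segment i = (ISN + 1) + sum of payload sizes of segments 1..i-1.
Segment 1: SEQ = 66124, payload = 1317 bytes
Segment 2: SEQ = 67441, payload = 389 bytes
Segment 3: SEQ = 67830, payload = 1354 bytes
Segment 4: SEQ = 69184, payload = 268 bytes
Segment 5: SEQ = 69452, payload = 992 bytes
SEQ of segment 5 = 66124 + 1317 + 389 + 1354 + 268 = 69452

69452


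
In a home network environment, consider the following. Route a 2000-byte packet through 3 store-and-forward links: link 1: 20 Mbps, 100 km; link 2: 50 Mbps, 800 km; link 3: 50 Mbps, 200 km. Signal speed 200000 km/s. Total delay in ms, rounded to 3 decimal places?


Packet = 2000 bytes = 16000 bits. Store-and-forward: sum (t_trans + t_prop) per link.
Link 1: t_trans = 16000/(20*10^6) s = 0.8000 ms; t_prop = 100/200000 s = 0.5000 ms; subtotal = 1.3000 ms
Link 2: t_trans = 16000/(50*10^6) s = 0.3200 ms; t_prop = 800/200000 s = 4.0000 ms; subtotal = 4.3200 ms
Link 3: t_trans = 16000/(50*10^6) s = 0.3200 ms; t_prop = 200/200000 s = 1.0000 ms; subtotal = 1.3200 ms
End-to-end = 1.3000 + 4.3200 + 1.3200 = 6.9400 ms -> 6.940 ms (3 dp)

6.940


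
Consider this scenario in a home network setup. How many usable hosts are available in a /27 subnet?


Given: subnet mask /27
Host bits = 32 - 27 = 5
Total addresses = 2^5 = 32
Usable hosts = 32 - 2 (network + broadcast) = 30

30


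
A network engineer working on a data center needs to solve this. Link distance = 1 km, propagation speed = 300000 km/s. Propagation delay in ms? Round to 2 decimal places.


Given: distance = 1 km, speed = 300000 km/s
Delay = distance / speed = 1 / 300000 seconds
Delay in ms = 1 * 1000 / 300000
Delay = 0.0033 ms
Rounded to 2 dp = 0.00 ms

0.00


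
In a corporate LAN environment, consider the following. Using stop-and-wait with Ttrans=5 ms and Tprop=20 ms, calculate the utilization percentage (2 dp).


Given: Ttrans = 5 ms, Tprop = 20 ms
RTT = 2 * Tprop = 2 * 20 = 40 ms
U = Ttrans / (Ttrans + RTT)
U = 5 / (5 + 40)
U = 5 / 45 = 0.111111
U% = 11.11%

11.11


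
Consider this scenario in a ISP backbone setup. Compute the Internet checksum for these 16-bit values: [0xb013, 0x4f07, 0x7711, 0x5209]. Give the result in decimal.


Given words: [0xb013, 0x4f07, 0x7711, 0x5209]
Step 1: Sum all words
Raw sum = 45075 + 20231 + 30481 + 21001 = 116788
Step 2: Fold carry: (51252 + 1) = 51253
One's complement = ~51253 & 0xFFFF = 14282

14282


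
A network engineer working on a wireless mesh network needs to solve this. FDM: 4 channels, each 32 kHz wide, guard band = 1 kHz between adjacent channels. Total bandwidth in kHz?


Given: 4 channels, 32 kHz each, guard = 1 kHz
Channel bandwidth = 4 * 32 = 128 kHz
Guard bands = 3 gaps * 1 kHz = 3 kHz
Total = 128 + 3 = 131 kHz

131


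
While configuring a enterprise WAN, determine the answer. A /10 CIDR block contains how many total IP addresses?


Given: CIDR prefix /10
Host bits = 32 - 10 = 22
Total addresses = 2^22 = 4194304

4194304


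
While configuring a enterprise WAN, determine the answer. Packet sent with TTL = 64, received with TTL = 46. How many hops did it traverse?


Given: initial TTL = 64, received TTL = 46
Hops = initial TTL - received TTL
Hops = 64 - 46 = 18

18


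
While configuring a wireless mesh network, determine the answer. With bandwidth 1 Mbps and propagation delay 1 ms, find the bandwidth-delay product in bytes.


Given: bandwidth = 1 Mbps, delay = 1 ms
BDP in bits = 1 * 10^6 * 1 / 1000
BDP in bits = 1000
BDP in bytes = 1000 / 8 = 125

125


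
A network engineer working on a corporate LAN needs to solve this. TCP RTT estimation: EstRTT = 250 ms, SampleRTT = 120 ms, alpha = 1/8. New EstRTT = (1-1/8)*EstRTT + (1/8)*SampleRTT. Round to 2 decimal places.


Given: EstRTT = 250 ms, SampleRTT = 120 ms, alpha = 1/8
New EstRTT = (1 - alpha) * EstRTT + alpha * SampleRTT
(7/8) * 250 = 218.75
(1/8) * 120 = 15
New EstRTT = 218.75 + 15 = 233.75 ms -> 233.75 ms (2 dp)

233.75


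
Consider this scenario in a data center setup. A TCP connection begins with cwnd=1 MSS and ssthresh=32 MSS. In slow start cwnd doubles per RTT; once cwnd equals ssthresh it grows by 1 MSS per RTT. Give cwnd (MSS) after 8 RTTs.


RTT 0: cwnd = 1 MSS (initial)
RTT 1: cwnd = 2 MSS (slow start, doubled)
RTT 2: cwnd = 4 MSS (slow start, doubled)
RTT 3: cwnd = 8 MSS (slow start, doubled)
RTT 4: cwnd = 16 MSS (slow start, doubled)
RTT 5: cwnd = 32 MSS (slow start, doubled)
RTT 6: cwnd = 33 MSS (congestion avoidance, +1)
RTT 7: cwnd = 34 MSS (congestion avoidance, +1)
RTT 8: cwnd = 35 MSS (congestion avoidance, +1)

35


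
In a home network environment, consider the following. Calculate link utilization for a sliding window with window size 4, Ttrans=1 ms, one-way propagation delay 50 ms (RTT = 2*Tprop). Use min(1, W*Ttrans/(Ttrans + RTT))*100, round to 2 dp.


Given: W = 4, Ttrans = 1 ms, RTT = 100 ms (= 2 * Tprop, Tprop = 50 ms)
Cycle time = Ttrans + RTT = 1 + 100 = 101 ms (first packet sent until its ACK returns)
W * Ttrans = 4 * 1 = 4 ms of sending per cycle
W * Ttrans / (Ttrans + RTT) = 4 / 101 = 0.039604
U = min(1, 0.039604) = 0.039604
U% = 3.96%

3.96


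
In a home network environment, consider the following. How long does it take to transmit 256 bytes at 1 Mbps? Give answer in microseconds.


Given: packet = 256 bytes, bandwidth = 1 Mbps
Packet in bits = 256 * 8 = 2048 bits
Bandwidth = 1 * 10^6 = 1000000 bps
Time = 2048 / 1000000 seconds
Time in us = 2048 * 10^6 / 1000000 = 2048

2048


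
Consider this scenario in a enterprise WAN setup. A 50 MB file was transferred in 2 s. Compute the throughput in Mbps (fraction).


Given: file = 50 MB, time = 2 s
File in Mb = 50 * 8 = 400 Mb
Throughput = 400 / 2 Mbps
Throughput = 200 Mbps

200


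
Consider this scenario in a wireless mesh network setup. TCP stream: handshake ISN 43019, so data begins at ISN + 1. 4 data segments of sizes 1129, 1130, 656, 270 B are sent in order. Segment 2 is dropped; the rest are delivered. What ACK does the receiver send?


SYN uses sequence number 43019; first data byte = ISN + 1 = 43020.
Segment 1: SEQ = 43020, len = 1129 B, covers [43020, 44148]
Segment 2: SEQ = 44149, len = 1130 B, covers [44149, 45278] [LOST]
Segment 3: SEQ = 45279, len = 656 B, covers [45279, 45934]
Segment 4: SEQ = 45935, len = 270 B, covers [45935, 46204]
In-order data received: bytes [43020, 44148] (segments 1..1).
Segment 2 missing -> gap begins at byte 44149; later segments buffered out of order.
Cumulative ACK = next expected in-order byte = 43020 + 1129 = 44149

44149


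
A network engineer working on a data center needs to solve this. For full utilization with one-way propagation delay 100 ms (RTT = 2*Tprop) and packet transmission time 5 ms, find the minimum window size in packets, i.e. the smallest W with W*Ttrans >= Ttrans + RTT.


Given: Ttrans = 5 ms, RTT = 200 ms (= 2 * Tprop, Tprop = 100 ms)
Time until first ACK returns = Ttrans + RTT = 5 + 200 = 205 ms
Need W * Ttrans >= Ttrans + RTT  ->  W >= (Ttrans + RTT) / Ttrans
(Ttrans + RTT) / Ttrans = 205 / 5 = 41
W_min = ceil(41) = 41

41


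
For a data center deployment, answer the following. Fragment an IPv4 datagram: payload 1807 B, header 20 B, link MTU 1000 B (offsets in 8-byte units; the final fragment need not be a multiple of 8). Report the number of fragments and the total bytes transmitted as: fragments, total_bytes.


Max data per non-final fragment = floor((MTU - header)/8)*8 = floor((1000 - 20)/8)*8 = floor(980/8)*8 = 976 B
Final fragment needs no 8-byte alignment: it can carry up to MTU - header = 980 B
Non-final fragments needed = ceil((payload - 980) / 976) = ceil(827/976) = ceil(0.8473) = 1
Number of fragments = 1 + 1 = 2
Fragment sizes (data): 1 * 976 B + 831 B (last, 831 <= 980 OK)
Total bytes sent = payload + n_frags * header = 1807 + 2*20 = 1807 + 40 = 1847 B

2, 1847


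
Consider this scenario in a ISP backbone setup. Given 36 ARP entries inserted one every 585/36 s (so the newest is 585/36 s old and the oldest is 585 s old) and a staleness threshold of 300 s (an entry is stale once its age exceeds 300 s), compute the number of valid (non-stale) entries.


Ages are k * 585/36 s for k = 1..36 (spacing = 16.2500 s).
Entry k is valid iff k * 585/36 <= 300 iff k <= 36 * 300 / 585 = 18.4615
n_valid = floor(18.4615) = 18
(n_stale = 36 - 18 = 18)

18


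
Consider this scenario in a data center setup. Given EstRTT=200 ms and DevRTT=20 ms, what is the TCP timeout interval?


Given: EstRTT = 200 ms, DevRTT = 20 ms
Timeout = EstRTT + 4 * DevRTT
4 * DevRTT = 4 * 20 = 80
Timeout = 200 + 80 = 280 ms

280


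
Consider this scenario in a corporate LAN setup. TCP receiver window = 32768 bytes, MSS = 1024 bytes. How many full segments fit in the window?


Given: RWND = 32768 bytes, MSS = 1024 bytes
Full segments = floor(RWND / MSS)
Full segments = floor(32768 / 1024)
Full segments = floor(32.0) = 32

32


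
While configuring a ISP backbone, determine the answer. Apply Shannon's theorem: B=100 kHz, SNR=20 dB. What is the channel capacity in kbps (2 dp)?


Given: B = 100 kHz, SNR = 20 dB
SNR linear = 10^(20/10) = 100
1 + SNR = 101
log2(101) = 6.6582114828
C = 100 * 1000 * 6.6582114828 = 665821.1483 bps
C = 665.821148 kbps -> 665.82 kbps (2 dp)

665.82


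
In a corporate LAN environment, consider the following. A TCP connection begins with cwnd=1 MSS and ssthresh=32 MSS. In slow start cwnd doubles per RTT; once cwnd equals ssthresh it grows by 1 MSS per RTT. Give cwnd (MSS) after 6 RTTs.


RTT 0: cwnd = 1 MSS (initial)
RTT 1: cwnd = 2 MSS (slow start, doubled)
RTT 2: cwnd = 4 MSS (slow start, doubled)
RTT 3: cwnd = 8 MSS (slow start, doubled)
RTT 4: cwnd = 16 MSS (slow start, doubled)
RTT 5: cwnd = 32 MSS (slow start, doubled)
RTT 6: cwnd = 33 MSS (congestion avoidance, +1)

33


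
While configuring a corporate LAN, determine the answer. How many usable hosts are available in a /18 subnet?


Given: subnet mask /18
Host bits = 32 - 18 = 14
Total addresses = 2^14 = 16384
Usable hosts = 16384 - 2 (network + broadcast) = 16382

16382


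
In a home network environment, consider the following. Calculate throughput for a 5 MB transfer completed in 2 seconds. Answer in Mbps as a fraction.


Given: file = 5 MB, time = 2 s
File in Mb = 5 * 8 = 40 Mb
Throughput = 40 / 2 Mbps
Throughput = 20 Mbps

20


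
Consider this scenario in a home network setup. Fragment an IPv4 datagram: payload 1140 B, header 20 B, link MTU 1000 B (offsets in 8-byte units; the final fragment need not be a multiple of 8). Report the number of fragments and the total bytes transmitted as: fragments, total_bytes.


Max data per non-final fragment = floor((MTU - header)/8)*8 = floor((1000 - 20)/8)*8 = floor(980/8)*8 = 976 B
Final fragment needs no 8-byte alignment: it can carry up to MTU - header = 980 B
Non-final fragments needed = ceil((payload - 980) / 976) = ceil(160/976) = ceil(0.1639) = 1
Number of fragments = 1 + 1 = 2
Fragment sizes (data): 1 * 976 B + 164 B (last, 164 <= 980 OK)
Total bytes sent = payload + n_frags * header = 1140 + 2*20 = 1140 + 40 = 1180 B

2, 1180


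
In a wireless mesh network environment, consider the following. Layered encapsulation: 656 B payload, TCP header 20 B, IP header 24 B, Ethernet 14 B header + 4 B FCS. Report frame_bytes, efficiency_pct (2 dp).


TCP segment = 656 + 20 = 676 B
IP packet = 676 + 24 = 700 B
Ethernet frame = 700 + 14 + 4 = 718 B
Efficiency = app / frame = 656 / 718 = 0.913649 = 91.3649% -> 91.36% (2 dp)

718, 91.36


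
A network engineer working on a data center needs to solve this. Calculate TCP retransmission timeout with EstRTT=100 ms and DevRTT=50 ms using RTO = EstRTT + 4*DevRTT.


Given: EstRTT = 100 ms, DevRTT = 50 ms
Timeout = EstRTT + 4 * DevRTT
4 * DevRTT = 4 * 50 = 200
Timeout = 100 + 200 = 300 ms

300


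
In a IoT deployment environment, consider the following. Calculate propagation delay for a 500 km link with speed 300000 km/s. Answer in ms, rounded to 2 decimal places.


Given: distance = 500 km, speed = 300000 km/s
Delay = distance / speed = 500 / 300000 seconds
Delay in ms = 500 * 1000 / 300000
Delay = 1.6667 ms
Rounded to 2 dp = 1.67 ms

1.67


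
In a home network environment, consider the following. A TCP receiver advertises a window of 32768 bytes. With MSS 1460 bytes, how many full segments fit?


Given: RWND = 32768 bytes, MSS = 1460 bytes
Full segments = floor(RWND / MSS)
Full segments = floor(32768 / 1460)
Full segments = floor(22.4438) = 22

22


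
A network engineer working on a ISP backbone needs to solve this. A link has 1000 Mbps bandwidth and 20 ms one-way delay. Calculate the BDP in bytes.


Given: bandwidth = 1000 Mbps, delay = 20 ms
BDP in bits = 1000 * 10^6 * 20 / 1000
BDP in bits = 20000000
BDP in bytes = 20000000 / 8 = 2500000

2500000


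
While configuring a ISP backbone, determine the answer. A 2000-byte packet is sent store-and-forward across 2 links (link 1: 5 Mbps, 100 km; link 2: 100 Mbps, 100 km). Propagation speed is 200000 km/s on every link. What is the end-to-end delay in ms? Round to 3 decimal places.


Packet = 2000 bytes = 16000 bits. Store-and-forward: sum (t_trans + t_prop) per link.
Link 1: t_trans = 16000/(5*10^6) s = 3.2000 ms; t_prop = 100/200000 s = 0.5000 ms; subtotal = 3.7000 ms
Link 2: t_trans = 16000/(100*10^6) s = 0.1600 ms; t_prop = 100/200000 s = 0.5000 ms; subtotal = 0.6600 ms
End-to-end = 3.7000 + 0.6600 = 4.3600 ms -> 4.360 ms (3 dp)

4.360


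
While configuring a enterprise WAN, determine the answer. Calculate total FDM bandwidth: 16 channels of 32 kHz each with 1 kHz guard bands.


Given: 16 channels, 32 kHz each, guard = 1 kHz
Channel bandwidth = 16 * 32 = 512 kHz
Guard bands = 15 gaps * 1 kHz = 15 kHz
Total = 512 + 15 = 527 kHz

527


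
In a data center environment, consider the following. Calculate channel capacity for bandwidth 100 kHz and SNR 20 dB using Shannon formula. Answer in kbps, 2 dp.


Given: B = 100 kHz, SNR = 20 dB
SNR linear = 10^(20/10) = 100
1 + SNR = 101
log2(101) = 6.6582114828
C = 100 * 1000 * 6.6582114828 = 665821.1483 bps
C = 665.821148 kbps -> 665.82 kbps (2 dp)

665.82


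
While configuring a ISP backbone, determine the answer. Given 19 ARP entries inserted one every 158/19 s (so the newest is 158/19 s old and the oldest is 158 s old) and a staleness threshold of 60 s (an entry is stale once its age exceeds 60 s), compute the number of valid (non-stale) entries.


Ages are k * 158/19 s for k = 1..19 (spacing = 8.3158 s).
Entry k is valid iff k * 158/19 <= 60 iff k <= 19 * 60 / 158 = 7.2152
n_valid = floor(7.2152) = 7
(n_stale = 19 - 7 = 12)

7


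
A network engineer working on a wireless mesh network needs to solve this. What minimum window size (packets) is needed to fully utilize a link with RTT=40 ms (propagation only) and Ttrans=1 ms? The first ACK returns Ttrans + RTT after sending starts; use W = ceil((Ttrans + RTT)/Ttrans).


Given: Ttrans = 1 ms, RTT = 40 ms (= 2 * Tprop, Tprop = 20 ms)
Time until first ACK returns = Ttrans + RTT = 1 + 40 = 41 ms
Need W * Ttrans >= Ttrans + RTT  ->  W >= (Ttrans + RTT) / Ttrans
(Ttrans + RTT) / Ttrans = 41 / 1 = 41
W_min = ceil(41) = 41

41


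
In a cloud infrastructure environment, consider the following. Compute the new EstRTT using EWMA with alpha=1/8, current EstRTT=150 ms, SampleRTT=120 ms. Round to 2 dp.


Given: EstRTT = 150 ms, SampleRTT = 120 ms, alpha = 1/8
New EstRTT = (1 - alpha) * EstRTT + alpha * SampleRTT
(7/8) * 150 = 131.25
(1/8) * 120 = 15
New EstRTT = 131.25 + 15 = 146.25 ms -> 146.25 ms (2 dp)

146.25


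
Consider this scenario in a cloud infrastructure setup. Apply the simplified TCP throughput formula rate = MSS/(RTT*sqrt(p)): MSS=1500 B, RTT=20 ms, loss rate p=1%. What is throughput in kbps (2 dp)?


Given: MSS = 1500 bytes, RTT = 20 ms, loss = 1%
RTT in seconds = 20 / 1000 = 0.02
Loss rate = 1% = 0.01
sqrt(loss) = sqrt(0.01) = 0.1
Throughput (bytes/s) = 1500 / (0.02 * 0.1) = 750000.0000
Throughput (kbps) = 750000.0000 * 8 / 1000 = 6000.000000 -> 6000.00 kbps (2 dp)

6000.00


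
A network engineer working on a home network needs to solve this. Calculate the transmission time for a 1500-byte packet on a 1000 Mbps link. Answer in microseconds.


Given: packet = 1500 bytes, bandwidth = 1000 Mbps
Packet in bits = 1500 * 8 = 12000 bits
Bandwidth = 1000 * 10^6 = 1000000000 bps
Time = 12000 / 1000000000 seconds
Time in us = 12000 * 10^6 / 1000000000 = 12

12


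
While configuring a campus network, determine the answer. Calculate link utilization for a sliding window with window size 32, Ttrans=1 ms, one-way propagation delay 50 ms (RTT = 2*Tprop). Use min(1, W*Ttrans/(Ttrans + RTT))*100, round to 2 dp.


Given: W = 32, Ttrans = 1 ms, RTT = 100 ms (= 2 * Tprop, Tprop = 50 ms)
Cycle time = Ttrans + RTT = 1 + 100 = 101 ms (first packet sent until its ACK returns)
W * Ttrans = 32 * 1 = 32 ms of sending per cycle
W * Ttrans / (Ttrans + RTT) = 32 / 101 = 0.316832
U = min(1, 0.316832) = 0.316832
U% = 31.68%

31.68


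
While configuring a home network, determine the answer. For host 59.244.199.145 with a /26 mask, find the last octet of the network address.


Given: IP = 59.244.199.145, prefix = /26
Subnet mask = 255.255.255.192
Last octet of IP: 145
Last octet of mask: 192
Network last octet = 145 AND 192 = 128

128


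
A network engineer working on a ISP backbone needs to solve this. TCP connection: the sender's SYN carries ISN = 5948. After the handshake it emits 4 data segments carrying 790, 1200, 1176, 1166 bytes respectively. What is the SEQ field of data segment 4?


The SYN occupies sequence number ISN = 5948, so the first data byte is ISN + 1 = 5949.
SEQ of data segment i = (ISN + 1) + sum of payload sizes of segments 1..i-1.
Segment 1: SEQ = 5949, payload = 790 bytes
Segment 2: SEQ = 6739, payload = 1200 bytes
Segment 3: SEQ = 7939, payload = 1176 bytes
Segment 4: SEQ = 9115, payload = 1166 bytes
SEQ of segment 4 = 5949 + 790 + 1200 + 1176 = 9115

9115


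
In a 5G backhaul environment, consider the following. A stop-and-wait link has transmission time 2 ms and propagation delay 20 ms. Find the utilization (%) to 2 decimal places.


Given: Ttrans = 2 ms, Tprop = 20 ms
RTT = 2 * Tprop = 2 * 20 = 40 ms
U = Ttrans / (Ttrans + RTT)
U = 2 / (2 + 40)
U = 2 / 42 = 0.047619
U% = 4.76%

4.76


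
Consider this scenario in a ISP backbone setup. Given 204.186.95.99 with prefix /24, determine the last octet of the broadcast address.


Given: IP = 204.186.95.99, prefix = /24
Host bits = 32 - 24 = 8
Network last octet = 99 AND mask = 0
Host part size = 2^8 - 1 = 255
Broadcast last octet = 0 OR 255 = 255

255


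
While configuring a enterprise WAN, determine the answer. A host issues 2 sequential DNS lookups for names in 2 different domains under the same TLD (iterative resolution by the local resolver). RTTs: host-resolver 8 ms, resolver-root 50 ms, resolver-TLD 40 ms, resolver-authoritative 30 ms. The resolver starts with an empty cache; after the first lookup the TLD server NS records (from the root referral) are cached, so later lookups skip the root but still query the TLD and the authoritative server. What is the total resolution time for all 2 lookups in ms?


Lookup 1 (cold cache): local + root + TLD + auth = 8 + 50 + 40 + 30 = 128 ms
Lookups 2..2 (TLD NS cached -> skip root; new domain -> still ask TLD and auth): local + TLD + auth = 8 + 40 + 30 = 78 ms each
Remaining 1 lookups: 1 * 78 = 78 ms
Total = 128 + 78 = 206 ms

206


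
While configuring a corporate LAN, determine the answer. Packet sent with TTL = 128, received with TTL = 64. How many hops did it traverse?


Given: initial TTL = 128, received TTL = 64
Hops = initial TTL - received TTL
Hops = 128 - 64 = 64

64


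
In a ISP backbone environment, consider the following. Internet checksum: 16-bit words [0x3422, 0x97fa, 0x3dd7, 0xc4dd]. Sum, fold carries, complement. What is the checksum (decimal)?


Given words: [0x3422, 0x97fa, 0x3dd7, 0xc4dd]
Step 1: Sum all words
Raw sum = 13346 + 38906 + 15831 + 50397 = 118480
Step 2: Fold carry: (52944 + 1) = 52945
One's complement = ~52945 & 0xFFFF = 12590

12590


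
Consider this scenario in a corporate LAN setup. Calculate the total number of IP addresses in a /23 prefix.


Given: CIDR prefix /23
Host bits = 32 - 23 = 9
Total addresses = 2^9 = 512

512


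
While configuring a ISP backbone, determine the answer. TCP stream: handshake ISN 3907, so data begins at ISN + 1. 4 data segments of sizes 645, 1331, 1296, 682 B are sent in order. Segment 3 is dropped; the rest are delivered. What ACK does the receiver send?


SYN uses sequence number 3907; first data byte = ISN + 1 = 3908.
Segment 1: SEQ = 3908, len = 645 B, covers [3908, 4552]
Segment 2: SEQ = 4553, len = 1331 B, covers [4553, 5883]
Segment 3: SEQ = 5884, len = 1296 B, covers [5884, 7179] [LOST]
Segment 4: SEQ = 7180, len = 682 B, covers [7180, 7861]
In-order data received: bytes [3908, 5883] (segments 1..2).
Segment 3 missing -> gap begins at byte 5884; later segments buffered out of order.
Cumulative ACK = next expected in-order byte = 3908 + 645 + 1331 = 5884

5884


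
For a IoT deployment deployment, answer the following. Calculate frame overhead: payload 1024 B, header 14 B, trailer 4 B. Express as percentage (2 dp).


Given: payload = 1024 B, header = 14 B, trailer = 4 B
Overhead bytes = header + trailer = 14 + 4 = 18
Total frame = payload + overhead = 1024 + 18 = 1042
Overhead % = 18 / 1042 * 100 = 1.7274% -> 1.73% (2 dp)

1.73


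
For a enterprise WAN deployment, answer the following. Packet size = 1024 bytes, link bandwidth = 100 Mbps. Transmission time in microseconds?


Given: packet = 1024 bytes, bandwidth = 100 Mbps
Packet in bits = 1024 * 8 = 8192 bits
Bandwidth = 100 * 10^6 = 100000000 bps
Time = 8192 / 100000000 seconds
Time in us = 8192 * 10^6 / 100000000 = 81.92

81.92


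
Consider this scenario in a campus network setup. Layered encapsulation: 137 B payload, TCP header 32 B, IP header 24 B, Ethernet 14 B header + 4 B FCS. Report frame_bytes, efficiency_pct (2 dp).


TCP segment = 137 + 32 = 169 B
IP packet = 169 + 24 = 193 B
Ethernet frame = 193 + 14 + 4 = 211 B
Efficiency = app / frame = 137 / 211 = 0.649289 = 64.9289% -> 64.93% (2 dp)

211, 64.93


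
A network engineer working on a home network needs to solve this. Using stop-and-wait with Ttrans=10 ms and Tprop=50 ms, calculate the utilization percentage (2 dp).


Given: Ttrans = 10 ms, Tprop = 50 ms
RTT = 2 * Tprop = 2 * 50 = 100 ms
U = Ttrans / (Ttrans + RTT)
U = 10 / (10 + 100)
U = 10 / 110 = 0.090909
U% = 9.09%

9.09


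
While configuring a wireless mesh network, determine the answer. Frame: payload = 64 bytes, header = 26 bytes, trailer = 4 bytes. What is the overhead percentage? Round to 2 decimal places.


Given: payload = 64 B, header = 26 B, trailer = 4 B
Overhead bytes = header + trailer = 26 + 4 = 30
Total frame = payload + overhead = 64 + 30 = 94
Overhead % = 30 / 94 * 100 = 31.9149% -> 31.91% (2 dp)

31.91


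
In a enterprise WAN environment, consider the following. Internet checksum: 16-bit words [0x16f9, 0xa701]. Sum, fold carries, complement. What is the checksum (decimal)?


Given words: [0x16f9, 0xa701]
Step 1: Sum all words
Raw sum = 5881 + 42753 = 48634
One's complement = ~48634 & 0xFFFF = 16901

16901


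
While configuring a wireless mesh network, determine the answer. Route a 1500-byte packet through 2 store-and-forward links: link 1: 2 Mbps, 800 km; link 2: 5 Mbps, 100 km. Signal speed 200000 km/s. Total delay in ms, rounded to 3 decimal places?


Packet = 1500 bytes = 12000 bits. Store-and-forward: sum (t_trans + t_prop) per link.
Link 1: t_trans = 12000/(2*10^6) s = 6.0000 ms; t_prop = 800/200000 s = 4.0000 ms; subtotal = 10.0000 ms
Link 2: t_trans = 12000/(5*10^6) s = 2.4000 ms; t_prop = 100/200000 s = 0.5000 ms; subtotal = 2.9000 ms
End-to-end = 10.0000 + 2.9000 = 12.9000 ms -> 12.900 ms (3 dp)

12.900


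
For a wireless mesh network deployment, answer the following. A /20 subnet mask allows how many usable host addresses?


Given: subnet mask /20
Host bits = 32 - 20 = 12
Total addresses = 2^12 = 4096
Usable hosts = 4096 - 2 (network + broadcast) = 4094

4094


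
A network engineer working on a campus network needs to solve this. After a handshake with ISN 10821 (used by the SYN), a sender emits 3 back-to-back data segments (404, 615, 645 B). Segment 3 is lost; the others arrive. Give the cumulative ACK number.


SYN uses sequence number 10821; first data byte = ISN + 1 = 10822.
Segment 1: SEQ = 10822, len = 404 B, covers [10822, 11225]
Segment 2: SEQ = 11226, len = 615 B, covers [11226, 11840]
Segment 3: SEQ = 11841, len = 645 B, covers [11841, 12485] [LOST]
In-order data received: bytes [10822, 11840] (segments 1..2).
Segment 3 missing -> gap begins at byte 11841.
Cumulative ACK = next expected in-order byte = 10822 + 404 + 615 = 11841

11841


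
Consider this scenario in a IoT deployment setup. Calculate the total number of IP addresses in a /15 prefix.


Given: CIDR prefix /15
Host bits = 32 - 15 = 17
Total addresses = 2^17 = 131072

131072


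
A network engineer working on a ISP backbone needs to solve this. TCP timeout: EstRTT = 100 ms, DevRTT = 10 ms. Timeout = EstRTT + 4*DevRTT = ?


Given: EstRTT = 100 ms, DevRTT = 10 ms
Timeout = EstRTT + 4 * DevRTT
4 * DevRTT = 4 * 10 = 40
Timeout = 100 + 40 = 140 ms

140


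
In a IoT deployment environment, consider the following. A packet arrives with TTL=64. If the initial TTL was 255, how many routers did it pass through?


Given: initial TTL = 255, received TTL = 64
Hops = initial TTL - received TTL
Hops = 255 - 64 = 191

191


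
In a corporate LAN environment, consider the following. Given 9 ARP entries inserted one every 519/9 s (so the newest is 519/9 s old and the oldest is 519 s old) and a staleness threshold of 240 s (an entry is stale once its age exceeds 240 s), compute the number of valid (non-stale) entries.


Ages are k * 519/9 s for k = 1..9 (spacing = 57.6667 s).
Entry k is valid iff k * 519/9 <= 240 iff k <= 9 * 240 / 519 = 4.1618
n_valid = floor(4.1618) = 4
(n_stale = 9 - 4 = 5)

4


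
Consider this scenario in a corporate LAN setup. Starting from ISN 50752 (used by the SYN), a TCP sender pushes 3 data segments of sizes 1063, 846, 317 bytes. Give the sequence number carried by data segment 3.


The SYN occupies sequence number ISN = 50752, so the first data byte is ISN + 1 = 50753.
SEQ of data segment i = (ISN + 1) + sum of payload sizes of segments 1..i-1.
Segment 1: SEQ = 50753, payload = 1063 bytes
Segment 2: SEQ = 51816, payload = 846 bytes
Segment 3: SEQ = 52662, payload = 317 bytes
SEQ of segment 3 = 50753 + 1063 + 846 = 52662

52662


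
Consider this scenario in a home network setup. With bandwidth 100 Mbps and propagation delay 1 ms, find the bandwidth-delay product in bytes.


Given: bandwidth = 100 Mbps, delay = 1 ms
BDP in bits = 100 * 10^6 * 1 / 1000
BDP in bits = 100000
BDP in bytes = 100000 / 8 = 12500

12500


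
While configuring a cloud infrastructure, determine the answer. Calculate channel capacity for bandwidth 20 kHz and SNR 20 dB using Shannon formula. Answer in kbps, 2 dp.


Given: B = 20 kHz, SNR = 20 dB
SNR linear = 10^(20/10) = 100
1 + SNR = 101
log2(101) = 6.6582114828
C = 20 * 1000 * 6.6582114828 = 133164.2297 bps
C = 133.164230 kbps -> 133.16 kbps (2 dp)

133.16


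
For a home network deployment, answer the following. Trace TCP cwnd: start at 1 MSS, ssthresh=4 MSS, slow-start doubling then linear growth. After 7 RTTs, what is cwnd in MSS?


RTT 0: cwnd = 1 MSS (initial)
RTT 1: cwnd = 2 MSS (slow start, doubled)
RTT 2: cwnd = 4 MSS (slow start, doubled)
RTT 3: cwnd = 5 MSS (congestion avoidance, +1)
RTT 4: cwnd = 6 MSS (congestion avoidance, +1)
RTT 5: cwnd = 7 MSS (congestion avoidance, +1)
RTT 6: cwnd = 8 MSS (congestion avoidance, +1)
RTT 7: cwnd = 9 MSS (congestion avoidance, +1)

9


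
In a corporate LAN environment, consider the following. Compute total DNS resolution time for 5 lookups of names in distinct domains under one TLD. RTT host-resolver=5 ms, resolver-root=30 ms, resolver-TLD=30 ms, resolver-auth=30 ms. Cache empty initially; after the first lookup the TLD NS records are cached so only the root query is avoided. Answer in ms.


Lookup 1 (cold cache): local + root + TLD + auth = 5 + 30 + 30 + 30 = 95 ms
Lookups 2..5 (TLD NS cached -> skip root; new domain -> still ask TLD and auth): local + TLD + auth = 5 + 30 + 30 = 65 ms each
Remaining 4 lookups: 4 * 65 = 260 ms
Total = 95 + 260 = 355 ms

355


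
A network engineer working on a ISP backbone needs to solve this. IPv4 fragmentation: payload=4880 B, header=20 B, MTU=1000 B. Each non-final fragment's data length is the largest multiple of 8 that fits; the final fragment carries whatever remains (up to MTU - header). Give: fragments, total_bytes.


Max data per non-final fragment = floor((MTU - header)/8)*8 = floor((1000 - 20)/8)*8 = floor(980/8)*8 = 976 B
Final fragment needs no 8-byte alignment: it can carry up to MTU - header = 980 B
Non-final fragments needed = ceil((payload - 980) / 976) = ceil(3900/976) = ceil(3.9959) = 4
Number of fragments = 4 + 1 = 5
Fragment sizes (data): 4 * 976 B + 976 B (last, 976 <= 980 OK)
Total bytes sent = payload + n_frags * header = 4880 + 5*20 = 4880 + 100 = 4980 B

5, 4980


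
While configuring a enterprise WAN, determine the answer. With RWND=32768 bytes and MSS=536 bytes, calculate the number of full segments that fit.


Given: RWND = 32768 bytes, MSS = 536 bytes
Full segments = floor(RWND / MSS)
Full segments = floor(32768 / 536)
Full segments = floor(61.1343) = 61

61


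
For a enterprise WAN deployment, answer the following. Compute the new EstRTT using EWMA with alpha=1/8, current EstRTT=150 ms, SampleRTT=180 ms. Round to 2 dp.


Given: EstRTT = 150 ms, SampleRTT = 180 ms, alpha = 1/8
New EstRTT = (1 - alpha) * EstRTT + alpha * SampleRTT
(7/8) * 150 = 131.25
(1/8) * 180 = 22.5
New EstRTT = 131.25 + 22.5 = 153.75 ms -> 153.75 ms (2 dp)

153.75


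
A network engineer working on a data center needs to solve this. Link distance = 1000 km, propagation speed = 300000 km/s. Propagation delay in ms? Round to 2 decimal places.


Given: distance = 1000 km, speed = 300000 km/s
Delay = distance / speed = 1000 / 300000 seconds
Delay in ms = 1000 * 1000 / 300000
Delay = 3.3333 ms
Rounded to 2 dp = 3.33 ms

3.33


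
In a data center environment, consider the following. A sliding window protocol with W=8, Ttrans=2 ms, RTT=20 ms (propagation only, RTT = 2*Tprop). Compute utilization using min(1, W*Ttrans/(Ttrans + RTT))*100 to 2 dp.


Given: W = 8, Ttrans = 2 ms, RTT = 20 ms (= 2 * Tprop, Tprop = 10 ms)
Cycle time = Ttrans + RTT = 2 + 20 = 22 ms (first packet sent until its ACK returns)
W * Ttrans = 8 * 2 = 16 ms of sending per cycle
W * Ttrans / (Ttrans + RTT) = 16 / 22 = 0.727273
U = min(1, 0.727273) = 0.727273
U% = 72.73%

72.73


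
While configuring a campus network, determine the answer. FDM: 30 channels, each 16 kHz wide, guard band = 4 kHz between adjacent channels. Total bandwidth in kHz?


Given: 30 channels, 16 kHz each, guard = 4 kHz
Channel bandwidth = 30 * 16 = 480 kHz
Guard bands = 29 gaps * 4 kHz = 116 kHz
Total = 480 + 116 = 596 kHz

596


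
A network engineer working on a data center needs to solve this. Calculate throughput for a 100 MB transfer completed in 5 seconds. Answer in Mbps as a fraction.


Given: file = 100 MB, time = 5 s
File in Mb = 100 * 8 = 800 Mb
Throughput = 800 / 5 Mbps
Throughput = 160 Mbps

160


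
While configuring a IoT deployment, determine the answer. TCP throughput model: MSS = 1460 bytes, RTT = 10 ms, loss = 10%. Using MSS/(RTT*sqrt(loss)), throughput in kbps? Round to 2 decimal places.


Given: MSS = 1460 bytes, RTT = 10 ms, loss = 10%
RTT in seconds = 10 / 1000 = 0.01
Loss rate = 10% = 0.1
sqrt(loss) = sqrt(0.1) = 0.316227766017
Throughput (bytes/s) = 1460 / (0.01 * 0.316227766017) = 461692.5384
Throughput (kbps) = 461692.5384 * 8 / 1000 = 3693.540307 -> 3693.54 kbps (2 dp)

3693.54


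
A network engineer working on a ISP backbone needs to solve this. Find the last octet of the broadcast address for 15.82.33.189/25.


Given: IP = 15.82.33.189, prefix = /25
Host bits = 32 - 25 = 7
Network last octet = 189 AND mask = 128
Host part size = 2^7 - 1 = 127
Broadcast last octet = 128 OR 127 = 255

255


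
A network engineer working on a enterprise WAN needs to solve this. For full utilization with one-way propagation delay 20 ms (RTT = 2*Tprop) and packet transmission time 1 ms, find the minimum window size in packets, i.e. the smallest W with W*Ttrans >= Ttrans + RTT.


Given: Ttrans = 1 ms, RTT = 40 ms (= 2 * Tprop, Tprop = 20 ms)
Time until first ACK returns = Ttrans + RTT = 1 + 40 = 41 ms
Need W * Ttrans >= Ttrans + RTT  ->  W >= (Ttrans + RTT) / Ttrans
(Ttrans + RTT) / Ttrans = 41 / 1 = 41
W_min = ceil(41) = 41

41
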